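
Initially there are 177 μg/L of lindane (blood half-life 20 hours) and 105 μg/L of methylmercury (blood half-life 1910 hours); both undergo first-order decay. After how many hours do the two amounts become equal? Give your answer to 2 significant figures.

Set 177·(1/2)^(t/20) = 105·(1/2)^(t/1910).
Taking log₂: log₂(177/105) = t·(1/20 − 1/1910).
log₂(1.6857) = 0.75336; 1/20 − 1/1910 = 0.049476.
t = 0.75336 / 0.049476 ≈ 15.227 hours.

15 hours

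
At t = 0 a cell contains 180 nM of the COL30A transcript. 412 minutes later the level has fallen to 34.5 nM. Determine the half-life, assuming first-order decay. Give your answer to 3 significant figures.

173 minutes

A/A₀ = 34.5/180 ≈ 0.19167.
n = log₂(5.2174) ≈ 2.3833 half-lives elapsed in 412 minutes.
t½ = 412/2.3833 ≈ 172.87 minutes.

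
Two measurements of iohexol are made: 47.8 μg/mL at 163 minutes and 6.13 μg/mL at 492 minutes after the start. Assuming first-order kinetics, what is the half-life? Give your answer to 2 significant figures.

Over Δt = 492 − 163 = 329 minutes, the level fell by a factor of 47.8/6.13 ≈ 7.7977.
n = log₂(7.7977) ≈ 2.9631 half-lives, so t½ = 329/2.9631 ≈ 111.03 minutes.

110 minutes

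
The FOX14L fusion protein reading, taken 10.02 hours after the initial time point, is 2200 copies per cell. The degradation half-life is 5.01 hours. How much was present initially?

8800 copies per cell

Number of half-lives elapsed: n = 10.02/5.01 ≈ 2.
A₀ = A × 2^n = 2200 × 2^2 = 2200 × 4 ≈ 8800 copies per cell.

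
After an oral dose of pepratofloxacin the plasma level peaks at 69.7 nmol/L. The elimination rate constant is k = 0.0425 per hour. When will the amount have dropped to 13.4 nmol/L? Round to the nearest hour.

39 hours

t½ = ln 2 / k = 0.69315 / 0.0425 ≈ 16.309 hours.
Fraction remaining = 13.4/69.7 ≈ 0.19225.
n = log₂(69.7/13.4) = ln(5.2015)/ln 2 ≈ 2.3789 half-lives.
t = n × t½ = 2.3789 × 16.309 ≈ 38.799 hours.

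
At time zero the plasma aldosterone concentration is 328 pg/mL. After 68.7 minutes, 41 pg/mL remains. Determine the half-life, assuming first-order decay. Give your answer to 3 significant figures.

22.9 minutes

A/A₀ = 41/328 ≈ 0.125.
n = log₂(8) ≈ 3 half-lives elapsed in 68.7 minutes.
t½ = 68.7/3 ≈ 22.9 minutes.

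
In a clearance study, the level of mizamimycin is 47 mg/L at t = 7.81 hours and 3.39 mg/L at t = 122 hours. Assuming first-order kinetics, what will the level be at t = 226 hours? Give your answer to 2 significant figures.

Over Δt = 122 − 7.81 = 114.19 hours, the level fell by a factor of 47/3.39 ≈ 13.864.
n = log₂(13.864) ≈ 3.7933 half-lives, so t½ = 114.19/3.7933 ≈ 30.103 hours.
From t = 122 to t = 226: 3.39 × (1/2)^((226−122)/30.103) ≈ 0.30917 mg/L.

0.31 mg/L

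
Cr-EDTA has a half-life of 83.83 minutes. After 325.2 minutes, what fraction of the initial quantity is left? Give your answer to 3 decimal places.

n = 325.2/83.83 ≈ 3.8793 half-lives.
Fraction remaining = (1/2)^3.8793 ≈ 0.067955.

0.068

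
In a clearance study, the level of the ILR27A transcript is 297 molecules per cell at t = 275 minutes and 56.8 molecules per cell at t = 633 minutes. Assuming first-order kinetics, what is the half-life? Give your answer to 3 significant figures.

150 minutes

Over Δt = 633 − 275 = 358 minutes, the level fell by a factor of 297/56.8 ≈ 5.2289.
n = log₂(5.2289) ≈ 2.3865 half-lives, so t½ = 358/2.3865 ≈ 150.01 minutes.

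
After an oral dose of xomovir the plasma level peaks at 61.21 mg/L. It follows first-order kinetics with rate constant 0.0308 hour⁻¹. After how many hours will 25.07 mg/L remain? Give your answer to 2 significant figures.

t½ = ln 2 / k = 0.69315 / 0.0308 ≈ 22.505 hours.
Fraction remaining = 25.07/61.21 ≈ 0.40957.
n = log₂(61.21/25.07) = ln(2.4416)/ln 2 ≈ 1.2878 half-lives.
t = n × t½ = 1.2878 × 22.505 ≈ 28.982 hours.

29 hours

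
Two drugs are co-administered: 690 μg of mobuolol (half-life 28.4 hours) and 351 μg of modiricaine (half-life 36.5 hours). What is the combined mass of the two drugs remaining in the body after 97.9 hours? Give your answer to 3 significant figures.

118 μg

mobuolol: 690 × (1/2)^(97.9/28.4) = 690 × (1/2)^3.4472 ≈ 63.262 μg.
modiricaine: 351 × (1/2)^(97.9/36.5) = 351 × (1/2)^2.6822 ≈ 54.687 μg.
Total = 63.262 + 54.687 ≈ 117.95 μg.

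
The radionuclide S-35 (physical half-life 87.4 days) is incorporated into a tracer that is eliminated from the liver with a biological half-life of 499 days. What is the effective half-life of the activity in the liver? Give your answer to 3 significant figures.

74.4 days

1/t_eff = 1/t_phys + 1/t_biol = 1/87.4 + 1/499 = 0.013446 per day.
t_eff = 87.4 × 499 / (87.4 + 499) ≈ 74.373 days.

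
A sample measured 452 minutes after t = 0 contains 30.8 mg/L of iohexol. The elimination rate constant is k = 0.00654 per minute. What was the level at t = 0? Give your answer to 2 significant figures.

590 mg/L

t½ = ln 2 / k = 0.69315 / 0.00654 ≈ 105.99 minutes.
Number of half-lives elapsed: n = 452/105.99 ≈ 4.2647.
A₀ = A × 2^n = 30.8 × 2^4.2647 = 30.8 × 19.222 ≈ 592.05 mg/L.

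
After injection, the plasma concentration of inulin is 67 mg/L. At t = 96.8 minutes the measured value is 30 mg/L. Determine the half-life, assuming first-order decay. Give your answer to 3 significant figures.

A/A₀ = 30/67 ≈ 0.44776.
n = log₂(2.2333) ≈ 1.1592 half-lives elapsed in 96.8 minutes.
t½ = 96.8/1.1592 ≈ 83.506 minutes.

83.5 minutes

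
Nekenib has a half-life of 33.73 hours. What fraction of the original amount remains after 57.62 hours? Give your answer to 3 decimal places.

0.306

n = 57.62/33.73 ≈ 1.7083 half-lives.
Fraction remaining = (1/2)^1.7083 ≈ 0.30603.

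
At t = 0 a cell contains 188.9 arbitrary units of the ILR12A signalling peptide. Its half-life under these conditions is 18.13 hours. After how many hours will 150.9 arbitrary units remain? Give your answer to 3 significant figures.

Fraction remaining = 150.9/188.9 ≈ 0.79884.
n = log₂(188.9/150.9) = ln(1.2518)/ln 2 ≈ 0.32403 half-lives.
t = n × t½ = 0.32403 × 18.13 ≈ 5.8747 hours.

5.87 hours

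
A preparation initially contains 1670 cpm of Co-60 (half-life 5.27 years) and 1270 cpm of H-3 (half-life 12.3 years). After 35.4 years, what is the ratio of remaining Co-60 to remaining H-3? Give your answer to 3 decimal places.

Co-60: 1670 × (1/2)^(35.4/5.27) = 1670 × (1/2)^6.7173 ≈ 15.871 cpm.
H-3: 1270 × (1/2)^(35.4/12.3) = 1270 × (1/2)^2.878 ≈ 172.75 cpm.
Ratio ≈ 15.871 / 172.75 ≈ 0.091874.

0.092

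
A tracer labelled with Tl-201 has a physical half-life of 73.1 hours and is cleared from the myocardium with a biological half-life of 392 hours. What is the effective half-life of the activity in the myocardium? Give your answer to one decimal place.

61.6 hours

1/t_eff = 1/t_phys + 1/t_biol = 1/73.1 + 1/392 = 0.016231 per hour.
t_eff = 73.1 × 392 / (73.1 + 392) ≈ 61.611 hours.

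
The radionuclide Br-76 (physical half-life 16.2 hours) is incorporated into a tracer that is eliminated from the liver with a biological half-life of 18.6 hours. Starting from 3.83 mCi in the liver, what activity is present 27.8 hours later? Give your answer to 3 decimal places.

0.414 mCi

1/t_eff = 1/t_phys + 1/t_biol = 1/16.2 + 1/18.6 = 0.11549 per hour.
t_eff = 16.2 × 18.6 / (16.2 + 18.6) ≈ 8.6586 hours.
Remaining = 3.83 × (1/2)^(27.8/8.6586) = 3.83 × (1/2)^3.2107 ≈ 0.4137 mCi.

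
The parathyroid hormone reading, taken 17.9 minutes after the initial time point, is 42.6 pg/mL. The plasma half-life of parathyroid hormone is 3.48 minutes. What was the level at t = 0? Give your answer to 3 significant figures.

1510 pg/mL

Number of half-lives elapsed: n = 17.9/3.48 ≈ 5.1437.
A₀ = A × 2^n = 42.6 × 2^5.1437 = 42.6 × 35.351 ≈ 1506 pg/mL.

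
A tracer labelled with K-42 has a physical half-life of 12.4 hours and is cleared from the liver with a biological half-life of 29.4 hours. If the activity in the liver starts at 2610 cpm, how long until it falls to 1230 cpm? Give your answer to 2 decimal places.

1/t_eff = 1/t_phys + 1/t_biol = 1/12.4 + 1/29.4 = 0.11466 per hour.
t_eff = 12.4 × 29.4 / (12.4 + 29.4) ≈ 8.7215 hours.
n = log₂(2610/1230) ≈ 1.0854; t = 1.0854 × 8.7215 ≈ 9.4663 hours.

9.47 hours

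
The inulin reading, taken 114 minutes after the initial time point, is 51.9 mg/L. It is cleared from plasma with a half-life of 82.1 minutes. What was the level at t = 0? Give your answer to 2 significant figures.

Number of half-lives elapsed: n = 114/82.1 ≈ 1.3886.
A₀ = A × 2^n = 51.9 × 2^1.3886 = 51.9 × 2.6182 ≈ 135.88 mg/L.

140 mg/L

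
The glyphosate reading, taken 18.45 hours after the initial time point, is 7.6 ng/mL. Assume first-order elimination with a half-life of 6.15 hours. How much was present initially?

Number of half-lives elapsed: n = 18.45/6.15 ≈ 3.
A₀ = A × 2^n = 7.6 × 2^3 = 7.6 × 8 ≈ 60.8 ng/mL.

60.8 ng/mL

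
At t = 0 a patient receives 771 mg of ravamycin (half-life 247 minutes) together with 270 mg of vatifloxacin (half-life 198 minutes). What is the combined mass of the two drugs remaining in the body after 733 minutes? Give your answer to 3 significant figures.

119 mg

ravamycin: 771 × (1/2)^(733/247) = 771 × (1/2)^2.9676 ≈ 98.563 mg.
vatifloxacin: 270 × (1/2)^(733/198) = 270 × (1/2)^3.702 ≈ 20.746 mg.
Total = 98.563 + 20.746 ≈ 119.31 mg.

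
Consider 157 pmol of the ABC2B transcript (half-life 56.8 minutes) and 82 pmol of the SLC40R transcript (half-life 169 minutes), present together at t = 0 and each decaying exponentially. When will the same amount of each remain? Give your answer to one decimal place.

80.2 minutes

Set 157·(1/2)^(t/56.8) = 82·(1/2)^(t/169).
Taking log₂: log₂(157/82) = t·(1/56.8 − 1/169).
log₂(1.9146) = 0.93707; 1/56.8 − 1/169 = 0.011688.
t = 0.93707 / 0.011688 ≈ 80.17 minutes.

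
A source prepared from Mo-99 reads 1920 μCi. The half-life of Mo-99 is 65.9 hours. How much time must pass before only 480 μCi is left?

480/1920 = 1/4, so 2 half-lives have elapsed.
t = 2 × 65.9 = 131.8 hours.

131.8 hours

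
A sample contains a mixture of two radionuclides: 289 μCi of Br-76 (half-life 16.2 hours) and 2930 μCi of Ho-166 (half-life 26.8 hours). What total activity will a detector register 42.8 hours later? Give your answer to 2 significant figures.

1000 μCi

Br-76: 289 × (1/2)^(42.8/16.2) = 289 × (1/2)^2.642 ≈ 46.3 μCi.
Ho-166: 2930 × (1/2)^(42.8/26.8) = 2930 × (1/2)^1.597 ≈ 968.54 μCi.
Total = 46.3 + 968.54 ≈ 1014.8 μCi.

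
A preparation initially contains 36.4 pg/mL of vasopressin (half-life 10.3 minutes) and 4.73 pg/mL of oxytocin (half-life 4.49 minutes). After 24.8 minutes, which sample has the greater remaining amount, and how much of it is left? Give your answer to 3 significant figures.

vasopressin: 36.4 × (1/2)^2.4078 ≈ 6.8595 pg/mL.
oxytocin: 4.73 × (1/2)^5.5234 ≈ 0.10284 pg/mL.
Vasopressin has more remaining, at ≈ 6.8595 pg/mL.

vasopressin, 6.86 pg/mL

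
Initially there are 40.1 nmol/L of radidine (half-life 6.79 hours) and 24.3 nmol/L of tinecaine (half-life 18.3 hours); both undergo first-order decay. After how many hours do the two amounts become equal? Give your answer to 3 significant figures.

Set 40.1·(1/2)^(t/6.79) = 24.3·(1/2)^(t/18.3).
Taking log₂: log₂(40.1/24.3) = t·(1/6.79 − 1/18.3).
log₂(1.6502) = 0.72265; 1/6.79 − 1/18.3 = 0.092631.
t = 0.72265 / 0.092631 ≈ 7.8014 hours.

7.80 hours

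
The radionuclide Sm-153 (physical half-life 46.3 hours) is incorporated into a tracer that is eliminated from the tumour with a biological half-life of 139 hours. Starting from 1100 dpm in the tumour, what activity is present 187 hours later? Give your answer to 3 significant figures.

1/t_eff = 1/t_phys + 1/t_biol = 1/46.3 + 1/139 = 0.028793 per hour.
t_eff = 46.3 × 139 / (46.3 + 139) ≈ 34.731 hours.
Remaining = 1100 × (1/2)^(187/34.731) = 1100 × (1/2)^5.3842 ≈ 26.338 dpm.

26.3 dpm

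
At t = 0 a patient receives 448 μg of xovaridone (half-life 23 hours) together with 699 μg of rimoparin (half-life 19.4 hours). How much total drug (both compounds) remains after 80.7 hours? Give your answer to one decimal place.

78.5 μg

xovaridone: 448 × (1/2)^(80.7/23) = 448 × (1/2)^3.5087 ≈ 39.36 μg.
rimoparin: 699 × (1/2)^(80.7/19.4) = 699 × (1/2)^4.1598 ≈ 39.107 μg.
Total = 39.36 + 39.107 ≈ 78.467 μg.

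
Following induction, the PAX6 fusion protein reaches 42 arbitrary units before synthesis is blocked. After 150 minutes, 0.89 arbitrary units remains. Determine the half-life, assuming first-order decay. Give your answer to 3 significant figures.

A/A₀ = 0.89/42 ≈ 0.02119.
n = log₂(47.191) ≈ 5.5604 half-lives elapsed in 150 minutes.
t½ = 150/5.5604 ≈ 26.976 minutes.

27.0 minutes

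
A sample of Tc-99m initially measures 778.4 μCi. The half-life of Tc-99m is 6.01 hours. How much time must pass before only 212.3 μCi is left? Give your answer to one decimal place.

11.3 hours

Fraction remaining = 212.3/778.4 ≈ 0.27274.
n = log₂(778.4/212.3) = ln(3.6665)/ln 2 ≈ 1.8744 half-lives.
t = n × t½ = 1.8744 × 6.01 ≈ 11.265 hours.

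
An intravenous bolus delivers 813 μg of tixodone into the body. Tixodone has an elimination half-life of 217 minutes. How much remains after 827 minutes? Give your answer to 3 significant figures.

57.9 μg

Number of half-lives: n = 827/217 ≈ 3.8111.
Remaining = 813 × (1/2)^3.8111 = 813 × 0.071245 ≈ 57.922 μg.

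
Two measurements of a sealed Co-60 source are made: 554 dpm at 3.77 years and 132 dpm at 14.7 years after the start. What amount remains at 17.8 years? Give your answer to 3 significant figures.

Over Δt = 14.7 − 3.77 = 10.93 years, the level fell by a factor of 554/132 ≈ 4.197.
n = log₂(4.197) ≈ 2.0693 half-lives, so t½ = 10.93/2.0693 ≈ 5.2819 years.
From t = 14.7 to t = 17.8: 132 × (1/2)^((17.8−14.7)/5.2819) ≈ 87.881 dpm.

87.9 dpm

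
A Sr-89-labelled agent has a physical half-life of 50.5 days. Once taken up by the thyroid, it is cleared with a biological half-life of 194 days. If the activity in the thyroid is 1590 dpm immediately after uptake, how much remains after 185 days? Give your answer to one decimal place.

64.8 dpm

1/t_eff = 1/t_phys + 1/t_biol = 1/50.5 + 1/194 = 0.024957 per day.
t_eff = 50.5 × 194 / (50.5 + 194) ≈ 40.07 days.
Remaining = 1590 × (1/2)^(185/40.07) = 1590 × (1/2)^4.617 ≈ 64.796 dpm.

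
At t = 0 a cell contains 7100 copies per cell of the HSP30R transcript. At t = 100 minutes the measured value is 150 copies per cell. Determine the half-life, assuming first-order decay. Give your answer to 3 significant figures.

18.0 minutes

A/A₀ = 150/7100 ≈ 0.021127.
n = log₂(47.333) ≈ 5.5648 half-lives elapsed in 100 minutes.
t½ = 100/5.5648 ≈ 17.97 minutes.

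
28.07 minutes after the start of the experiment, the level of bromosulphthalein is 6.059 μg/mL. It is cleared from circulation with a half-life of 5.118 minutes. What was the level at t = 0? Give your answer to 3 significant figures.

Number of half-lives elapsed: n = 28.07/5.118 ≈ 5.4846.
A₀ = A × 2^n = 6.059 × 2^5.4846 = 6.059 × 44.773 ≈ 271.28 μg/mL.

271 μg/mL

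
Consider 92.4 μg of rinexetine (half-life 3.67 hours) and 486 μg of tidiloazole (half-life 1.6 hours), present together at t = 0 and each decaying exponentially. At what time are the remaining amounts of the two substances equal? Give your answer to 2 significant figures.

6.8 hours

Set 92.4·(1/2)^(t/3.67) = 486·(1/2)^(t/1.6).
Taking log₂: log₂(92.4/486) = t·(1/3.67 − 1/1.6).
log₂(0.19012) = -2.395; 1/3.67 − 1/1.6 = -0.35252.
t = -2.395 / -0.35252 ≈ 6.7939 hours.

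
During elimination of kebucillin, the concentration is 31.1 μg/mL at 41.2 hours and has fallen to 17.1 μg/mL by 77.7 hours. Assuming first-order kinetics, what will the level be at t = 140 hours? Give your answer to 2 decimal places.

6.16 μg/mL

Over Δt = 77.7 − 41.2 = 36.5 hours, the level fell by a factor of 31.1/17.1 ≈ 1.8187.
n = log₂(1.8187) ≈ 0.86292 half-lives, so t½ = 36.5/0.86292 ≈ 42.298 hours.
From t = 77.7 to t = 140: 17.1 × (1/2)^((140−77.7)/42.298) ≈ 6.1605 μg/mL.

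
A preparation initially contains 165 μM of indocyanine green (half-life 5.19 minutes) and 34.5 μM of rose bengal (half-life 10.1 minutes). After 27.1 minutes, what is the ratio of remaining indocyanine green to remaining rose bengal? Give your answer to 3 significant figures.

indocyanine green: 165 × (1/2)^(27.1/5.19) = 165 × (1/2)^5.2216 ≈ 4.4221 μM.
rose bengal: 34.5 × (1/2)^(27.1/10.1) = 34.5 × (1/2)^2.6832 ≈ 5.3716 μM.
Ratio ≈ 4.4221 / 5.3716 ≈ 0.82324.

0.823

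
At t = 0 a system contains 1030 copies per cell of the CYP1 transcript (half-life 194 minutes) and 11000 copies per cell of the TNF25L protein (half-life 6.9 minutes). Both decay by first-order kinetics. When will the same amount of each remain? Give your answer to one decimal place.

Set 1030·(1/2)^(t/194) = 11000·(1/2)^(t/6.9).
Taking log₂: log₂(1030/11000) = t·(1/194 − 1/6.9).
log₂(0.093636) = -3.4168; 1/194 − 1/6.9 = -0.13977.
t = -3.4168 / -0.13977 ≈ 24.445 minutes.

24.4 minutes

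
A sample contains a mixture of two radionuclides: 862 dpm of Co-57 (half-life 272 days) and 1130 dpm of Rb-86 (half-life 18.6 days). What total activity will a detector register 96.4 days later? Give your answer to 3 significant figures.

Co-57: 862 × (1/2)^(96.4/272) = 862 × (1/2)^0.35441 ≈ 674.25 dpm.
Rb-86: 1130 × (1/2)^(96.4/18.6) = 1130 × (1/2)^5.1828 ≈ 31.11 dpm.
Total = 674.25 + 31.11 ≈ 705.36 dpm.

705 dpm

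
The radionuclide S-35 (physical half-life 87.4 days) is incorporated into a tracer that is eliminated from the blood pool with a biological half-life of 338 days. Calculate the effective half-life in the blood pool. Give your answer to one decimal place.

1/t_eff = 1/t_phys + 1/t_biol = 1/87.4 + 1/338 = 0.0144 per day.
t_eff = 87.4 × 338 / (87.4 + 338) ≈ 69.443 days.

69.4 days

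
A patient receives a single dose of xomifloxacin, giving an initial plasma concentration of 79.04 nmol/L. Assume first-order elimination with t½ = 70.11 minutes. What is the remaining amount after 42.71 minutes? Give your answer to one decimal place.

Number of half-lives: n = 42.71/70.11 ≈ 0.60919.
Remaining = 79.04 × (1/2)^0.60919 = 79.04 × 0.65557 ≈ 51.816 nmol/L.

51.8 nmol/L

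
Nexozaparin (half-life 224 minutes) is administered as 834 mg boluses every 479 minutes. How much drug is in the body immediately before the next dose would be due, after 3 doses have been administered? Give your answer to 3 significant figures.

242 mg

The 3 doses were given 1437, 958, 479 minutes ago.
Total = 834·(1/2)^(1437/224) + 834·(1/2)^(958/224) + 834·(1/2)^(479/224)
      = 9.7725 + 43.025 + 189.43 ≈ 242.23 mg.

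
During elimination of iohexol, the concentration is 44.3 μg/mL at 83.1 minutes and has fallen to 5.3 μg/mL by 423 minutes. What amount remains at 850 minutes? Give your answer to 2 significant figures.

Over Δt = 423 − 83.1 = 339.9 minutes, the level fell by a factor of 44.3/5.3 ≈ 8.3585.
n = log₂(8.3585) ≈ 3.0632 half-lives, so t½ = 339.9/3.0632 ≈ 110.96 minutes.
From t = 423 to t = 850: 5.3 × (1/2)^((850−423)/110.96) ≈ 0.368 μg/mL.

0.37 μg/mL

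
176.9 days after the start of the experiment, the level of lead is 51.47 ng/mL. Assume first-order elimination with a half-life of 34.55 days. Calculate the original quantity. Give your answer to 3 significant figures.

1790 ng/mL

Number of half-lives elapsed: n = 176.9/34.55 ≈ 5.1201.
A₀ = A × 2^n = 51.47 × 2^5.1201 = 51.47 × 34.778 ≈ 1790 ng/mL.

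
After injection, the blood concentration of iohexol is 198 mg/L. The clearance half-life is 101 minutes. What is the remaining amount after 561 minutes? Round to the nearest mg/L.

Number of half-lives: n = 561/101 ≈ 5.5545.
Remaining = 198 × (1/2)^5.5545 = 198 × 0.021279 ≈ 4.2132 mg/L.

4 mg/L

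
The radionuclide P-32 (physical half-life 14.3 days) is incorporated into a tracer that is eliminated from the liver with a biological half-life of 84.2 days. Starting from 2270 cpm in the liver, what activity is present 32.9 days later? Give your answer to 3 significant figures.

1/t_eff = 1/t_phys + 1/t_biol = 1/14.3 + 1/84.2 = 0.081807 per day.
t_eff = 14.3 × 84.2 / (14.3 + 84.2) ≈ 12.224 days.
Remaining = 2270 × (1/2)^(32.9/12.224) = 2270 × (1/2)^2.6914 ≈ 351.42 cpm.

351 cpm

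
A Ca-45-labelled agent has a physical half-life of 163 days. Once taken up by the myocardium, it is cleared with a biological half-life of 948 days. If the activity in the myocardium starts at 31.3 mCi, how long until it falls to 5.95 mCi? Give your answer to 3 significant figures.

333 days

1/t_eff = 1/t_phys + 1/t_biol = 1/163 + 1/948 = 0.0071898 per day.
t_eff = 163 × 948 / (163 + 948) ≈ 139.09 days.
n = log₂(31.3/5.95) ≈ 2.3952; t = 2.3952 × 139.09 ≈ 333.14 days.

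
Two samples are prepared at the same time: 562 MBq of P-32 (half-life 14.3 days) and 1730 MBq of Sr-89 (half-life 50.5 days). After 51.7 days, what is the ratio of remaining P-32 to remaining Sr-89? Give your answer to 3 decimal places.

0.054

P-32: 562 × (1/2)^(51.7/14.3) = 562 × (1/2)^3.6154 ≈ 45.856 MBq.
Sr-89: 1730 × (1/2)^(51.7/50.5) = 1730 × (1/2)^1.0238 ≈ 850.87 MBq.
Ratio ≈ 45.856 / 850.87 ≈ 0.053893.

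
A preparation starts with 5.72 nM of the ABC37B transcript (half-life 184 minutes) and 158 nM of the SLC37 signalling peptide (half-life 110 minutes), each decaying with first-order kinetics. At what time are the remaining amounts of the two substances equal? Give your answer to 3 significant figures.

Set 5.72·(1/2)^(t/184) = 158·(1/2)^(t/110).
Taking log₂: log₂(5.72/158) = t·(1/184 − 1/110).
log₂(0.036203) = -4.7878; 1/184 − 1/110 = -0.0036561.
t = -4.7878 / -0.0036561 ≈ 1309.5 minutes.

1310 minutes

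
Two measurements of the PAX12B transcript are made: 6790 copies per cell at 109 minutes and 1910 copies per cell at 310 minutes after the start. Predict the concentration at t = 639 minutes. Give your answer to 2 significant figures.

240 copies per cell

Over Δt = 310 − 109 = 201 minutes, the level fell by a factor of 6790/1910 ≈ 3.555.
n = log₂(3.555) ≈ 1.8298 half-lives, so t½ = 201/1.8298 ≈ 109.85 minutes.
From t = 310 to t = 639: 1910 × (1/2)^((639−310)/109.85) ≈ 239.56 copies per cell.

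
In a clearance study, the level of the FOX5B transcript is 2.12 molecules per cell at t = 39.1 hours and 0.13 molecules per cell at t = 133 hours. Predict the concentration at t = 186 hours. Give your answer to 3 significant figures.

Over Δt = 133 − 39.1 = 93.9 hours, the level fell by a factor of 2.12/0.13 ≈ 16.308.
n = log₂(16.308) ≈ 4.0275 half-lives, so t½ = 93.9/4.0275 ≈ 23.315 hours.
From t = 133 to t = 186: 0.13 × (1/2)^((186−133)/23.315) ≈ 0.026893 molecules per cell.

0.0269 molecules per cell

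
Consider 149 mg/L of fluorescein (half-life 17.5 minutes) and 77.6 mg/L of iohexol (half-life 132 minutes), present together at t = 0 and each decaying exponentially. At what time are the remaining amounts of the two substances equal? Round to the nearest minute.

Set 149·(1/2)^(t/17.5) = 77.6·(1/2)^(t/132).
Taking log₂: log₂(149/77.6) = t·(1/17.5 − 1/132).
log₂(1.9201) = 0.94118; 1/17.5 − 1/132 = 0.049567.
t = 0.94118 / 0.049567 ≈ 18.988 minutes.

19 minutes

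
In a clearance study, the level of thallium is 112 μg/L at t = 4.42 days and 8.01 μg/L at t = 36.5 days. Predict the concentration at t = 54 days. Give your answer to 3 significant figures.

1.90 μg/L

Over Δt = 36.5 − 4.42 = 32.08 days, the level fell by a factor of 112/8.01 ≈ 13.983.
n = log₂(13.983) ≈ 3.8056 half-lives, so t½ = 32.08/3.8056 ≈ 8.4298 days.
From t = 36.5 to t = 54: 8.01 × (1/2)^((54−36.5)/8.4298) ≈ 1.8998 μg/L.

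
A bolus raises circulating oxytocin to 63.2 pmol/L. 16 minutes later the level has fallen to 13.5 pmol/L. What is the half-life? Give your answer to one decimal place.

A/A₀ = 13.5/63.2 ≈ 0.21361.
n = log₂(4.6815) ≈ 2.227 half-lives elapsed in 16 minutes.
t½ = 16/2.227 ≈ 7.1847 minutes.

7.2 minutes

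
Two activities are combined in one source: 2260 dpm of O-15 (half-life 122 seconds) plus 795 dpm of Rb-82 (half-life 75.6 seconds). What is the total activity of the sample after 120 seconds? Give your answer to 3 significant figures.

O-15: 2260 × (1/2)^(120/122) = 2260 × (1/2)^0.98361 ≈ 1142.9 dpm.
Rb-82: 795 × (1/2)^(120/75.6) = 795 × (1/2)^1.5873 ≈ 264.57 dpm.
Total = 1142.9 + 264.57 ≈ 1407.5 dpm.

1410 dpm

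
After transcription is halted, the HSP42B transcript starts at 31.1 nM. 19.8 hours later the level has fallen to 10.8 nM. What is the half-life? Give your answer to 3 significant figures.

A/A₀ = 10.8/31.1 ≈ 0.34727.
n = log₂(2.8796) ≈ 1.5259 half-lives elapsed in 19.8 hours.
t½ = 19.8/1.5259 ≈ 12.976 hours.

13.0 hours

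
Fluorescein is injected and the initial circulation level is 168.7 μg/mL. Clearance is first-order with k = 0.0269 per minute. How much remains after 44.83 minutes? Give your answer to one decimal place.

50.5 μg/mL

t½ = ln 2 / k = 0.69315 / 0.0269 ≈ 25.768 minutes.
Number of half-lives: n = 44.83/25.768 ≈ 1.7398.
Remaining = 168.7 × (1/2)^1.7398 = 168.7 × 0.29941 ≈ 50.511 μg/mL.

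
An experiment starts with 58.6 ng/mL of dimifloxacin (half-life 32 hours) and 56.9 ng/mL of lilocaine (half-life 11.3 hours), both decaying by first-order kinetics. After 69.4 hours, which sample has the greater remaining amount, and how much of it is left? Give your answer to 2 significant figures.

dimifloxacin: 58.6 × (1/2)^2.1688 ≈ 13.033 ng/mL.
lilocaine: 56.9 × (1/2)^6.1416 ≈ 0.80595 ng/mL.
Dimifloxacin has more remaining, at ≈ 13.033 ng/mL.

dimifloxacin, 13 ng/mL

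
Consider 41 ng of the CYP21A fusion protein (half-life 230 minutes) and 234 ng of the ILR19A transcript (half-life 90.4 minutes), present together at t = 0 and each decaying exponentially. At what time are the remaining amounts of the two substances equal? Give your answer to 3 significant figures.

Set 41·(1/2)^(t/230) = 234·(1/2)^(t/90.4).
Taking log₂: log₂(41/234) = t·(1/230 − 1/90.4).
log₂(0.17521) = -2.5128; 1/230 − 1/90.4 = -0.0067141.
t = -2.5128 / -0.0067141 ≈ 374.26 minutes.

374 minutes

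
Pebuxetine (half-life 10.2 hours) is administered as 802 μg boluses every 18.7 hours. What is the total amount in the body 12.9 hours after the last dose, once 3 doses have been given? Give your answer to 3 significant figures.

454 μg

The 3 doses were given 50.3, 31.6, 12.9 hours ago.
Total = 802·(1/2)^(50.3/10.2) + 802·(1/2)^(31.6/10.2) + 802·(1/2)^(12.9/10.2)
      = 26.284 + 93.664 + 333.78 ≈ 453.73 μg.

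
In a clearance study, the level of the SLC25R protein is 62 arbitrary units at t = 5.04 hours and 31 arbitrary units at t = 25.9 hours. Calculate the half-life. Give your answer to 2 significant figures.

Over Δt = 25.9 − 5.04 = 20.86 hours, the level fell by a factor of 62/31 ≈ 2.
n = log₂(2) ≈ 1 half-lives, so t½ = 20.86/1 ≈ 20.86 hours.

21 hours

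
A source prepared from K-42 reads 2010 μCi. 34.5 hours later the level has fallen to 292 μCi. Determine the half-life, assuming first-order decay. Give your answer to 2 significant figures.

12 hours

A/A₀ = 292/2010 ≈ 0.14527.
n = log₂(6.8836) ≈ 2.7832 half-lives elapsed in 34.5 hours.
t½ = 34.5/2.7832 ≈ 12.396 hours.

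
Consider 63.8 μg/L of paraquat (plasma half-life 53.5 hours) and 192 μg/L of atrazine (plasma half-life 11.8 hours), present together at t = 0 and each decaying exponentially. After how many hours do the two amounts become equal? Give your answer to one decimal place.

24.1 hours

Set 63.8·(1/2)^(t/53.5) = 192·(1/2)^(t/11.8).
Taking log₂: log₂(63.8/192) = t·(1/53.5 − 1/11.8).
log₂(0.33229) = -1.5895; 1/53.5 − 1/11.8 = -0.066054.
t = -1.5895 / -0.066054 ≈ 24.063 hours.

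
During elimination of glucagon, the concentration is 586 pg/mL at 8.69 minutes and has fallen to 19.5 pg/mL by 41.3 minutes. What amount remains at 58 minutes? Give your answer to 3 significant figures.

Over Δt = 41.3 − 8.69 = 32.61 minutes, the level fell by a factor of 586/19.5 ≈ 30.051.
n = log₂(30.051) ≈ 4.9094 half-lives, so t½ = 32.61/4.9094 ≈ 6.6424 minutes.
From t = 41.3 to t = 58: 19.5 × (1/2)^((58−41.3)/6.6424) ≈ 3.4135 pg/mL.

3.41 pg/mL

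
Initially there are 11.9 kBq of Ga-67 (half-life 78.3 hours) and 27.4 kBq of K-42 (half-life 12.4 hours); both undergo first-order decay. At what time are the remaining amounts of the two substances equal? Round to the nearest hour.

18 hours

Set 11.9·(1/2)^(t/78.3) = 27.4·(1/2)^(t/12.4).
Taking log₂: log₂(11.9/27.4) = t·(1/78.3 − 1/12.4).
log₂(0.43431) = -1.2032; 1/78.3 − 1/12.4 = -0.067874.
t = -1.2032 / -0.067874 ≈ 17.727 hours.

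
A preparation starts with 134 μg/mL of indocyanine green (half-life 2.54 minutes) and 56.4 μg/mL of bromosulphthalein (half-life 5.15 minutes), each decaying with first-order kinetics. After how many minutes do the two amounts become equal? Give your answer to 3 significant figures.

6.26 minutes

Set 134·(1/2)^(t/2.54) = 56.4·(1/2)^(t/5.15).
Taking log₂: log₂(134/56.4) = t·(1/2.54 − 1/5.15).
log₂(2.3759) = 1.2485; 1/2.54 − 1/5.15 = 0.19953.
t = 1.2485 / 0.19953 ≈ 6.2572 minutes.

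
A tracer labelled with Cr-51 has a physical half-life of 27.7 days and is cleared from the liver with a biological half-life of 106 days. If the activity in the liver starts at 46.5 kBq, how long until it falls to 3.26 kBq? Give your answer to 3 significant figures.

84.2 days

1/t_eff = 1/t_phys + 1/t_biol = 1/27.7 + 1/106 = 0.045535 per day.
t_eff = 27.7 × 106 / (27.7 + 106) ≈ 21.961 days.
n = log₂(46.5/3.26) ≈ 3.8343; t = 3.8343 × 21.961 ≈ 84.205 days.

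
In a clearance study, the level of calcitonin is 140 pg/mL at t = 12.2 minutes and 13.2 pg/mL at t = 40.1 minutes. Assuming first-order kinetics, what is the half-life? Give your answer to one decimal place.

8.2 minutes

Over Δt = 40.1 − 12.2 = 27.9 minutes, the level fell by a factor of 140/13.2 ≈ 10.606.
n = log₂(10.606) ≈ 3.4068 half-lives, so t½ = 27.9/3.4068 ≈ 8.1895 minutes.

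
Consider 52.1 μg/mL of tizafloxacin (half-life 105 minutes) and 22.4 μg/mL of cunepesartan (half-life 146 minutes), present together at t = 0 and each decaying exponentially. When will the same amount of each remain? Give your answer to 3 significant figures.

455 minutes

Set 52.1·(1/2)^(t/105) = 22.4·(1/2)^(t/146).
Taking log₂: log₂(52.1/22.4) = t·(1/105 − 1/146).
log₂(2.3259) = 1.2178; 1/105 − 1/146 = 0.0026745.
t = 1.2178 / 0.0026745 ≈ 455.33 minutes.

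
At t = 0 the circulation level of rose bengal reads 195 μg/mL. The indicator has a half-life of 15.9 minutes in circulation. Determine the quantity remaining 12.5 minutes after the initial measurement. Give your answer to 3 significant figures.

Number of half-lives: n = 12.5/15.9 ≈ 0.78616.
Remaining = 195 × (1/2)^0.78616 = 195 × 0.57988 ≈ 113.08 μg/mL.

113 μg/mL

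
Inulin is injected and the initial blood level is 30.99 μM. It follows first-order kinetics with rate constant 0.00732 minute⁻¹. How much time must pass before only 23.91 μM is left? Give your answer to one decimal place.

t½ = ln 2 / k = 0.69315 / 0.00732 ≈ 94.692 minutes.
Fraction remaining = 23.91/30.99 ≈ 0.77154.
n = log₂(30.99/23.91) = ln(1.2961)/ln 2 ≈ 0.37419 half-lives.
t = n × t½ = 0.37419 × 94.692 ≈ 35.433 minutes.

35.4 minutes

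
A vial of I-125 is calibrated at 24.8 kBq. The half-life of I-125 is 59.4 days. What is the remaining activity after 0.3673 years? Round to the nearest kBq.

5 kBq

Convert the elapsed time: 0.3673 years = 134.065 days.
Number of half-lives: n = 134.065/59.4 ≈ 2.257.
Remaining = 24.8 × (1/2)^2.257 = 24.8 × 0.20921 ≈ 5.1884 kBq.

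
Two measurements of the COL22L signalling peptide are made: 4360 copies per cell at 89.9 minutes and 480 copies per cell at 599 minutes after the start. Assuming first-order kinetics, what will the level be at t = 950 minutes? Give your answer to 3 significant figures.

Over Δt = 599 − 89.9 = 509.1 minutes, the level fell by a factor of 4360/480 ≈ 9.0833.
n = log₂(9.0833) ≈ 3.1832 half-lives, so t½ = 509.1/3.1832 ≈ 159.93 minutes.
From t = 599 to t = 950: 480 × (1/2)^((950−599)/159.93) ≈ 104.85 copies per cell.

105 copies per cell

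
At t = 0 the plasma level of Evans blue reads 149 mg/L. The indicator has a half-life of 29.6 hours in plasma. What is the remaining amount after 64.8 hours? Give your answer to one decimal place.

Number of half-lives: n = 64.8/29.6 ≈ 2.1892.
Remaining = 149 × (1/2)^2.1892 = 149 × 0.21927 ≈ 32.672 mg/L.

32.7 mg/L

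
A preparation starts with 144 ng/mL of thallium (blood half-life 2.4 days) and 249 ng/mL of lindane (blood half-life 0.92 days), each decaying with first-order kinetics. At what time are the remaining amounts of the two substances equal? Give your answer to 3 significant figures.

1.18 days

Set 144·(1/2)^(t/2.4) = 249·(1/2)^(t/0.92).
Taking log₂: log₂(144/249) = t·(1/2.4 − 1/0.92).
log₂(0.57831) = -0.79008; 1/2.4 − 1/0.92 = -0.67029.
t = -0.79008 / -0.67029 ≈ 1.1787 days.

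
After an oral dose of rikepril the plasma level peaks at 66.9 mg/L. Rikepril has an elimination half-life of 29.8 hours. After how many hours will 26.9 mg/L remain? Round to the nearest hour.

Fraction remaining = 26.9/66.9 ≈ 0.40209.
n = log₂(66.9/26.9) = ln(2.487)/ln 2 ≈ 1.3144 half-lives.
t = n × t½ = 1.3144 × 29.8 ≈ 39.169 hours.

39 hours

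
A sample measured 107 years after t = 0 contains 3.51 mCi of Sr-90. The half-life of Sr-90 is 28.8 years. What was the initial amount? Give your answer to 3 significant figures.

Number of half-lives elapsed: n = 107/28.8 ≈ 3.7153.
A₀ = A × 2^n = 3.51 × 2^3.7153 = 3.51 × 13.134 ≈ 46.102 mCi.

46.1 mCi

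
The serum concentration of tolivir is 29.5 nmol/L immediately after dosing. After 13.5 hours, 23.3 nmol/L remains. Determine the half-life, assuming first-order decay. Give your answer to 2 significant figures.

40 hours

A/A₀ = 23.3/29.5 ≈ 0.78983.
n = log₂(1.2661) ≈ 0.34038 half-lives elapsed in 13.5 hours.
t½ = 13.5/0.34038 ≈ 39.661 hours.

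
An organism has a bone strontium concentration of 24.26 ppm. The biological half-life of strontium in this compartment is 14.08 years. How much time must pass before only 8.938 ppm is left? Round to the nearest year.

Fraction remaining = 8.938/24.26 ≈ 0.36843.
n = log₂(24.26/8.938) = ln(2.7143)/ln 2 ≈ 1.4406 half-lives.
t = n × t½ = 1.4406 × 14.08 ≈ 20.283 years.

20 years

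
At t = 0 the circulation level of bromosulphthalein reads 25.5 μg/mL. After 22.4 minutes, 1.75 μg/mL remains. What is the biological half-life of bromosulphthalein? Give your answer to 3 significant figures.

5.80 minutes

A/A₀ = 1.75/25.5 ≈ 0.068627.
n = log₂(14.571) ≈ 3.8651 half-lives elapsed in 22.4 minutes.
t½ = 22.4/3.8651 ≈ 5.7955 minutes.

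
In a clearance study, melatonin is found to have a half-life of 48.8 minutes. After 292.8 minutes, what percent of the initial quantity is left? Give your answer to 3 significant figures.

1.56%

n = 292.8/48.8 ≈ 6 half-lives.
Fraction remaining = (1/2)^6 ≈ 0.015625, i.e. 1.5625%.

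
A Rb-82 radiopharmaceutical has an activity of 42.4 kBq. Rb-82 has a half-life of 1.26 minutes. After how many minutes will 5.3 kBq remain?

5.3/42.4 = 1/8, so 3 half-lives have elapsed.
t = 3 × 1.26 = 3.78 minutes.

3.78 minutes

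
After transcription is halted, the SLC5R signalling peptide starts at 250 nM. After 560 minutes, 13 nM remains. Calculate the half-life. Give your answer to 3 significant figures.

131 minutes

A/A₀ = 13/250 ≈ 0.052.
n = log₂(19.231) ≈ 4.2653 half-lives elapsed in 560 minutes.
t½ = 560/4.2653 ≈ 131.29 minutes.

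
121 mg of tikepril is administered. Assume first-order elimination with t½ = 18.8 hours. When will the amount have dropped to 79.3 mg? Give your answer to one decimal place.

Fraction remaining = 79.3/121 ≈ 0.65537.
n = log₂(121/79.3) = ln(1.5259)/ln 2 ≈ 0.60961 half-lives.
t = n × t½ = 0.60961 × 18.8 ≈ 11.461 hours.

11.5 hours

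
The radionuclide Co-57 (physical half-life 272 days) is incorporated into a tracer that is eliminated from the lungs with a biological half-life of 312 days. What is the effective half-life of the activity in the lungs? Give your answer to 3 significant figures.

145 days

1/t_eff = 1/t_phys + 1/t_biol = 1/272 + 1/312 = 0.0068816 per day.
t_eff = 272 × 312 / (272 + 312) ≈ 145.32 days.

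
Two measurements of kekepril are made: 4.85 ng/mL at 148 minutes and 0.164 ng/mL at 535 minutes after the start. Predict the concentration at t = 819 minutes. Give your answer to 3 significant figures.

Over Δt = 535 − 148 = 387 minutes, the level fell by a factor of 4.85/0.164 ≈ 29.573.
n = log₂(29.573) ≈ 4.8862 half-lives, so t½ = 387/4.8862 ≈ 79.202 minutes.
From t = 535 to t = 819: 0.164 × (1/2)^((819−535)/79.202) ≈ 0.013659 ng/mL.

0.0137 ng/mL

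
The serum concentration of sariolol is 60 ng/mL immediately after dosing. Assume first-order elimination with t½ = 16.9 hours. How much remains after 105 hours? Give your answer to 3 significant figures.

0.809 ng/mL

Number of half-lives: n = 105/16.9 ≈ 6.213.
Remaining = 60 × (1/2)^6.213 = 60 × 0.01348 ≈ 0.80881 ng/mL.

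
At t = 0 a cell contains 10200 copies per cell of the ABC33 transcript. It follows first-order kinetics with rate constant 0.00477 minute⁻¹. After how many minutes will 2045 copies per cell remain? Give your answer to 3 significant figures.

t½ = ln 2 / k = 0.69315 / 0.00477 ≈ 145.31 minutes.
Fraction remaining = 2045/10200 ≈ 0.20049.
n = log₂(10200/2045) = ln(4.9878)/ln 2 ≈ 2.3184 half-lives.
t = n × t½ = 2.3184 × 145.31 ≈ 336.9 minutes.

337 minutes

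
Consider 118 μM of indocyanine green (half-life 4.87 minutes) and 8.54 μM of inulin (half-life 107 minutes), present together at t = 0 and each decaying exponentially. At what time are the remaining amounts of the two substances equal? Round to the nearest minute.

Set 118·(1/2)^(t/4.87) = 8.54·(1/2)^(t/107).
Taking log₂: log₂(118/8.54) = t·(1/4.87 − 1/107).
log₂(13.817) = 3.7884; 1/4.87 − 1/107 = 0.19599.
t = 3.7884 / 0.19599 ≈ 19.329 minutes.

19 minutes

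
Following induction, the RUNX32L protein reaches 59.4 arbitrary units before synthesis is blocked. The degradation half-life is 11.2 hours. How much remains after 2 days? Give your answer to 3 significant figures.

3.05 arbitrary units

Convert the elapsed time: 2 days = 48 hours.
Number of half-lives: n = 48/11.2 ≈ 4.2857.
Remaining = 59.4 × (1/2)^4.2857 = 59.4 × 0.051271 ≈ 3.0455 arbitrary units.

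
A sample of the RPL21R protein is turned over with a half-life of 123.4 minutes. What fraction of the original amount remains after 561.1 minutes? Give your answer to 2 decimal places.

n = 561.1/123.4 ≈ 4.547 half-lives.
Fraction remaining = (1/2)^4.547 ≈ 0.042778.

0.04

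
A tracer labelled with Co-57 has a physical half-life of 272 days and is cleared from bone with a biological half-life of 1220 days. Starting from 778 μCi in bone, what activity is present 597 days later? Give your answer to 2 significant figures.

120 μCi

1/t_eff = 1/t_phys + 1/t_biol = 1/272 + 1/1220 = 0.0044961 per day.
t_eff = 272 × 1220 / (272 + 1220) ≈ 222.41 days.
Remaining = 778 × (1/2)^(597/222.41) = 778 × (1/2)^2.6842 ≈ 121.05 μCi.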